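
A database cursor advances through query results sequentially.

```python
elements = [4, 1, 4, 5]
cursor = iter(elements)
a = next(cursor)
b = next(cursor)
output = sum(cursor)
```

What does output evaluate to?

Step 1: Create iterator over [4, 1, 4, 5].
Step 2: a = next() = 4, b = next() = 1.
Step 3: sum() of remaining [4, 5] = 9.
Therefore output = 9.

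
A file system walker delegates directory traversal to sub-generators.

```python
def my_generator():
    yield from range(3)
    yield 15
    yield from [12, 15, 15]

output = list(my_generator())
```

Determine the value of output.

Step 1: Trace yields in order:
  yield 0
  yield 1
  yield 2
  yield 15
  yield 12
  yield 15
  yield 15
Therefore output = [0, 1, 2, 15, 12, 15, 15].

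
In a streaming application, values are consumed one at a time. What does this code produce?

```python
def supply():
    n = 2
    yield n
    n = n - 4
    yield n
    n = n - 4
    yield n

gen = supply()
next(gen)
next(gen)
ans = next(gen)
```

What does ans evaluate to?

Step 1: Trace through generator execution:
  Yield 1: n starts at 2, yield 2
  Yield 2: n = 2 - 4 = -2, yield -2
  Yield 3: n = -2 - 4 = -6, yield -6
Step 2: First next() gets 2, second next() gets the second value, third next() yields -6.
Therefore ans = -6.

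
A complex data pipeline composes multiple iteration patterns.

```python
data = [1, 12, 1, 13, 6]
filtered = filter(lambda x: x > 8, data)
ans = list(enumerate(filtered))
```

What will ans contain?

Step 1: Filter [1, 12, 1, 13, 6] for > 8: [12, 13].
Step 2: enumerate re-indexes from 0: [(0, 12), (1, 13)].
Therefore ans = [(0, 12), (1, 13)].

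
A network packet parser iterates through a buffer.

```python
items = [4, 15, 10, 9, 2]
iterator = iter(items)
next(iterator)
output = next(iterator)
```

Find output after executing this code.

Step 1: Create iterator over [4, 15, 10, 9, 2].
Step 2: next() consumes 4.
Step 3: next() returns 15.
Therefore output = 15.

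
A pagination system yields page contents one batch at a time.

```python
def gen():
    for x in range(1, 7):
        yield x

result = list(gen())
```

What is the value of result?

Step 1: The generator yields each value from range(1, 7).
Step 2: list() consumes all yields: [1, 2, 3, 4, 5, 6].
Therefore result = [1, 2, 3, 4, 5, 6].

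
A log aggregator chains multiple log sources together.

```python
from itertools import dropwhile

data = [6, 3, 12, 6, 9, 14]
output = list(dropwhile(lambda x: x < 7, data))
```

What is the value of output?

Step 1: dropwhile drops elements while < 7:
  6 < 7: dropped
  3 < 7: dropped
  12: kept (dropping stopped)
Step 2: Remaining elements kept regardless of condition.
Therefore output = [12, 6, 9, 14].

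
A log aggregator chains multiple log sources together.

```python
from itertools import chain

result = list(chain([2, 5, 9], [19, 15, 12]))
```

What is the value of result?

Step 1: chain() concatenates iterables: [2, 5, 9] + [19, 15, 12].
Therefore result = [2, 5, 9, 19, 15, 12].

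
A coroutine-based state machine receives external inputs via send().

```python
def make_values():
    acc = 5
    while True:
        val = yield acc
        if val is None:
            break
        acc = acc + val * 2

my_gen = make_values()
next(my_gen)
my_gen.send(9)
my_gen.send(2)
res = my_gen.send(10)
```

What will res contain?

Step 1: next() -> yield acc=5.
Step 2: send(9) -> val=9, acc = 5 + 9*2 = 23, yield 23.
Step 3: send(2) -> val=2, acc = 23 + 2*2 = 27, yield 27.
Step 4: send(10) -> val=10, acc = 27 + 10*2 = 47, yield 47.
Therefore res = 47.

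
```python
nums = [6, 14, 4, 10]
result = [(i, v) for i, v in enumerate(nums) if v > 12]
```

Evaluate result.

Step 1: Filter enumerate([6, 14, 4, 10]) keeping v > 12:
  (0, 6): 6 <= 12, excluded
  (1, 14): 14 > 12, included
  (2, 4): 4 <= 12, excluded
  (3, 10): 10 <= 12, excluded
Therefore result = [(1, 14)].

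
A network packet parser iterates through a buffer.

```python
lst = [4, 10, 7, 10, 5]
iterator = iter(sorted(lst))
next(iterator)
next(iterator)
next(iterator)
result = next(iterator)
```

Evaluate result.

Step 1: sorted([4, 10, 7, 10, 5]) = [4, 5, 7, 10, 10].
Step 2: Create iterator and skip 3 elements.
Step 3: next() returns 10.
Therefore result = 10.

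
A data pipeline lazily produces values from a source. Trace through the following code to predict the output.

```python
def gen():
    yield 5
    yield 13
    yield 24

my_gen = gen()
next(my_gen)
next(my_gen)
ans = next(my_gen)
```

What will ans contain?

Step 1: gen() creates a generator.
Step 2: next(my_gen) yields 5 (consumed and discarded).
Step 3: next(my_gen) yields 13 (consumed and discarded).
Step 4: next(my_gen) yields 24, assigned to ans.
Therefore ans = 24.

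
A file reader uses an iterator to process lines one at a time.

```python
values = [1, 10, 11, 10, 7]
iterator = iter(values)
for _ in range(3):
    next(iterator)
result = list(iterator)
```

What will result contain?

Step 1: Create iterator over [1, 10, 11, 10, 7].
Step 2: Advance 3 positions (consuming [1, 10, 11]).
Step 3: list() collects remaining elements: [10, 7].
Therefore result = [10, 7].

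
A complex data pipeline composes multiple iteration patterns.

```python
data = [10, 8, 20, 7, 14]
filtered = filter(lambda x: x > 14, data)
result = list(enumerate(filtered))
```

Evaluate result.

Step 1: Filter [10, 8, 20, 7, 14] for > 14: [20].
Step 2: enumerate re-indexes from 0: [(0, 20)].
Therefore result = [(0, 20)].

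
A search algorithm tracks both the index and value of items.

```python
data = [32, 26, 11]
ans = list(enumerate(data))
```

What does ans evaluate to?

Step 1: enumerate pairs each element with its index:
  (0, 32)
  (1, 26)
  (2, 11)
Therefore ans = [(0, 32), (1, 26), (2, 11)].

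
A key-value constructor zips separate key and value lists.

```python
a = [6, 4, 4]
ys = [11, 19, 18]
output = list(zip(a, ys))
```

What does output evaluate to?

Step 1: zip pairs elements at same index:
  Index 0: (6, 11)
  Index 1: (4, 19)
  Index 2: (4, 18)
Therefore output = [(6, 11), (4, 19), (4, 18)].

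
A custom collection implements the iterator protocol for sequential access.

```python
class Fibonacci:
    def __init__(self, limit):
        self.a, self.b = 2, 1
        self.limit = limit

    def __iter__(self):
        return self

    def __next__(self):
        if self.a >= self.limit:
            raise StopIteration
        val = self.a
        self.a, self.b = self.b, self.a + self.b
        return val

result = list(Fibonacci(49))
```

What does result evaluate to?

Step 1: Fibonacci-like sequence (a=2, b=1) until >= 49:
  Yield 2, then a,b = 1,3
  Yield 1, then a,b = 3,4
  Yield 3, then a,b = 4,7
  Yield 4, then a,b = 7,11
  Yield 7, then a,b = 11,18
  Yield 11, then a,b = 18,29
  Yield 18, then a,b = 29,47
  Yield 29, then a,b = 47,76
  Yield 47, then a,b = 76,123
Step 2: 76 >= 49, stop.
Therefore result = [2, 1, 3, 4, 7, 11, 18, 29, 47].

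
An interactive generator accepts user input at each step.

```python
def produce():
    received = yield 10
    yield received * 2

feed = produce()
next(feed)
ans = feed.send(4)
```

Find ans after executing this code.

Step 1: next(feed) advances to first yield, producing 10.
Step 2: send(4) resumes, received = 4.
Step 3: yield received * 2 = 4 * 2 = 8.
Therefore ans = 8.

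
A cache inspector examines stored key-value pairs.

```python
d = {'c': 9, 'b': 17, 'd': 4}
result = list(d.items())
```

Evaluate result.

Step 1: d.items() returns (key, value) pairs in insertion order.
Therefore result = [('c', 9), ('b', 17), ('d', 4)].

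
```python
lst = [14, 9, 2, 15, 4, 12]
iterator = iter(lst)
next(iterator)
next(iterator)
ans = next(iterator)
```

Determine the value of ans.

Step 1: Create iterator over [14, 9, 2, 15, 4, 12].
Step 2: next() consumes 14.
Step 3: next() consumes 9.
Step 4: next() returns 2.
Therefore ans = 2.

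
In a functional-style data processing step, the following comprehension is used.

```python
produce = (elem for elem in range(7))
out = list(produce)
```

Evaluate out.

Step 1: Generator expression iterates range(7): [0, 1, 2, 3, 4, 5, 6].
Step 2: list() collects all values.
Therefore out = [0, 1, 2, 3, 4, 5, 6].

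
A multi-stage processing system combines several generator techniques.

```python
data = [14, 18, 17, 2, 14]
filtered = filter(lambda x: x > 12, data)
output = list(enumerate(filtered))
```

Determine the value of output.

Step 1: Filter [14, 18, 17, 2, 14] for > 12: [14, 18, 17, 14].
Step 2: enumerate re-indexes from 0: [(0, 14), (1, 18), (2, 17), (3, 14)].
Therefore output = [(0, 14), (1, 18), (2, 17), (3, 14)].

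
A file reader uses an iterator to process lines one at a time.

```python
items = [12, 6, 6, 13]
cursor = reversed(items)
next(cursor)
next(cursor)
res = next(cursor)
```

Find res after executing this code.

Step 1: reversed([12, 6, 6, 13]) gives iterator: [13, 6, 6, 12].
Step 2: First next() = 13, second next() = 6.
Step 3: Third next() = 6.
Therefore res = 6.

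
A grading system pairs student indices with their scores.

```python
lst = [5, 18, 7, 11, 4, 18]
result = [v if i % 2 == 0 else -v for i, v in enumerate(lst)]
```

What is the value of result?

Step 1: For each (i, v), keep v if i is even, negate if odd:
  i=0 (even): keep 5
  i=1 (odd): negate to -18
  i=2 (even): keep 7
  i=3 (odd): negate to -11
  i=4 (even): keep 4
  i=5 (odd): negate to -18
Therefore result = [5, -18, 7, -11, 4, -18].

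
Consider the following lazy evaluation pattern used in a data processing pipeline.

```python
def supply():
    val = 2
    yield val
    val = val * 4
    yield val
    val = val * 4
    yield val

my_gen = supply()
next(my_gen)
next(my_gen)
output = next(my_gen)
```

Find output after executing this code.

Step 1: Trace through generator execution:
  Yield 1: val starts at 2, yield 2
  Yield 2: val = 2 * 4 = 8, yield 8
  Yield 3: val = 8 * 4 = 32, yield 32
Step 2: First next() gets 2, second next() gets the second value, third next() yields 32.
Therefore output = 32.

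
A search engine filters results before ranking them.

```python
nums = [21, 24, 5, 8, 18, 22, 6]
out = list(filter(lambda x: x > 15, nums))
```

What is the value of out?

Step 1: Filter elements > 15:
  21: kept
  24: kept
  5: removed
  8: removed
  18: kept
  22: kept
  6: removed
Therefore out = [21, 24, 18, 22].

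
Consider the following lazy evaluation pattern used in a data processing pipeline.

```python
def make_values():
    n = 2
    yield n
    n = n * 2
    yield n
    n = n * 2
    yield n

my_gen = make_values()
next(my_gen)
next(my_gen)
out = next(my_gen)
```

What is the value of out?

Step 1: Trace through generator execution:
  Yield 1: n starts at 2, yield 2
  Yield 2: n = 2 * 2 = 4, yield 4
  Yield 3: n = 4 * 2 = 8, yield 8
Step 2: First next() gets 2, second next() gets the second value, third next() yields 8.
Therefore out = 8.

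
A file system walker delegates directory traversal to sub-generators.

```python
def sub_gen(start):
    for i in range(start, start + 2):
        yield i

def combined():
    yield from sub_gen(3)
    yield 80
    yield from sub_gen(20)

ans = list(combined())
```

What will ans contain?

Step 1: combined() delegates to sub_gen(3):
  yield 3
  yield 4
Step 2: yield 80
Step 3: Delegates to sub_gen(20):
  yield 20
  yield 21
Therefore ans = [3, 4, 80, 20, 21].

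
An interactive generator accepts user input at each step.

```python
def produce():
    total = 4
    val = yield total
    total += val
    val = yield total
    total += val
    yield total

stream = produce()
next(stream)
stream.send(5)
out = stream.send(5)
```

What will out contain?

Step 1: next() -> yield total=4.
Step 2: send(5) -> val=5, total = 4+5 = 9, yield 9.
Step 3: send(5) -> val=5, total = 9+5 = 14, yield 14.
Therefore out = 14.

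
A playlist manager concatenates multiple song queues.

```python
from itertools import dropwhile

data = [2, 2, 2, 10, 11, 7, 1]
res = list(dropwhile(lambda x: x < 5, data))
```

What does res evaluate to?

Step 1: dropwhile drops elements while < 5:
  2 < 5: dropped
  2 < 5: dropped
  2 < 5: dropped
  10: kept (dropping stopped)
Step 2: Remaining elements kept regardless of condition.
Therefore res = [10, 11, 7, 1].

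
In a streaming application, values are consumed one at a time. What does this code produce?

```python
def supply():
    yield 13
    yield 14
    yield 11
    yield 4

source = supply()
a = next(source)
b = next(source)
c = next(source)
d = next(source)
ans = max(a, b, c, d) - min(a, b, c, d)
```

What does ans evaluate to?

Step 1: Create generator and consume all values:
  a = next(source) = 13
  b = next(source) = 14
  c = next(source) = 11
  d = next(source) = 4
Step 2: max = 14, min = 4, ans = 14 - 4 = 10.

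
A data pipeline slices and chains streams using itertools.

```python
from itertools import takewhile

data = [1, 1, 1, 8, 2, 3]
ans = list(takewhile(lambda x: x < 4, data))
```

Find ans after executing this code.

Step 1: takewhile stops at first element >= 4:
  1 < 4: take
  1 < 4: take
  1 < 4: take
  8 >= 4: stop
Therefore ans = [1, 1, 1].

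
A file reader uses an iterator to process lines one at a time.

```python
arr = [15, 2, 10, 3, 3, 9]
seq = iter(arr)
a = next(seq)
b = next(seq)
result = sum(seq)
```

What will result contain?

Step 1: Create iterator over [15, 2, 10, 3, 3, 9].
Step 2: a = next() = 15, b = next() = 2.
Step 3: sum() of remaining [10, 3, 3, 9] = 25.
Therefore result = 25.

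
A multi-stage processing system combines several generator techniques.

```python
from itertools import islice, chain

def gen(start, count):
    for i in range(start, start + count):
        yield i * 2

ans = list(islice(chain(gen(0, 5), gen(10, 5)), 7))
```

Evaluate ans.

Step 1: gen(0, 5) yields [0, 2, 4, 6, 8].
Step 2: gen(10, 5) yields [20, 22, 24, 26, 28].
Step 3: chain concatenates: [0, 2, 4, 6, 8, 20, 22, 24, 26, 28].
Step 4: islice takes first 7: [0, 2, 4, 6, 8, 20, 22].
Therefore ans = [0, 2, 4, 6, 8, 20, 22].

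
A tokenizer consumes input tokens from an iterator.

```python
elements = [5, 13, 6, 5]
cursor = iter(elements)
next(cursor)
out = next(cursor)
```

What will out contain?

Step 1: Create iterator over [5, 13, 6, 5].
Step 2: next() consumes 5.
Step 3: next() returns 13.
Therefore out = 13.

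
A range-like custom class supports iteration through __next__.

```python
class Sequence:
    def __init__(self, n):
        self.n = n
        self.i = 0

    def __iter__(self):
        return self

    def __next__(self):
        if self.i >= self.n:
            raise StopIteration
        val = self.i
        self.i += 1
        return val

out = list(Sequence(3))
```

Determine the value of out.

Step 1: Sequence(3) creates an iterator counting 0 to 2.
Step 2: list() consumes all values: [0, 1, 2].
Therefore out = [0, 1, 2].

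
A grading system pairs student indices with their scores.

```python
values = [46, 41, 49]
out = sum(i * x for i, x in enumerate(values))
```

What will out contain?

Step 1: Compute i * x for each (i, x) in enumerate([46, 41, 49]):
  i=0, x=46: 0*46 = 0
  i=1, x=41: 1*41 = 41
  i=2, x=49: 2*49 = 98
Step 2: sum = 0 + 41 + 98 = 139.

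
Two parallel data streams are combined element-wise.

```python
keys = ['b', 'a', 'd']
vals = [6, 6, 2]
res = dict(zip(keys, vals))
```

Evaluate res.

Step 1: zip pairs keys with values:
  'b' -> 6
  'a' -> 6
  'd' -> 2
Therefore res = {'b': 6, 'a': 6, 'd': 2}.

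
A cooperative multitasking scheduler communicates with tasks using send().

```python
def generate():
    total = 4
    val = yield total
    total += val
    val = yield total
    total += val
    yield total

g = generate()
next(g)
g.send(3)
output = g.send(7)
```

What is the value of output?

Step 1: next() -> yield total=4.
Step 2: send(3) -> val=3, total = 4+3 = 7, yield 7.
Step 3: send(7) -> val=7, total = 7+7 = 14, yield 14.
Therefore output = 14.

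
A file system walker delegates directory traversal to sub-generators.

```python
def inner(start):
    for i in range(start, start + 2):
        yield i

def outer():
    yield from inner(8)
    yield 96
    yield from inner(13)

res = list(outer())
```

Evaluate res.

Step 1: outer() delegates to inner(8):
  yield 8
  yield 9
Step 2: yield 96
Step 3: Delegates to inner(13):
  yield 13
  yield 14
Therefore res = [8, 9, 96, 13, 14].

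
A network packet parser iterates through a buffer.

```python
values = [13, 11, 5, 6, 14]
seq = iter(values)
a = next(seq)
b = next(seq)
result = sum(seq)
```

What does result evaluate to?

Step 1: Create iterator over [13, 11, 5, 6, 14].
Step 2: a = next() = 13, b = next() = 11.
Step 3: sum() of remaining [5, 6, 14] = 25.
Therefore result = 25.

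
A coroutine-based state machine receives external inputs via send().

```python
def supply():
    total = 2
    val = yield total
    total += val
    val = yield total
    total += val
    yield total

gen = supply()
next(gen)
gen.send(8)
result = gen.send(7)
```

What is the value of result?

Step 1: next() -> yield total=2.
Step 2: send(8) -> val=8, total = 2+8 = 10, yield 10.
Step 3: send(7) -> val=7, total = 10+7 = 17, yield 17.
Therefore result = 17.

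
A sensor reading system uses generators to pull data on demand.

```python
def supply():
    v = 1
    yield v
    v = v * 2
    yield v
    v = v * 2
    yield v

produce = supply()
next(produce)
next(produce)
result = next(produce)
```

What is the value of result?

Step 1: Trace through generator execution:
  Yield 1: v starts at 1, yield 1
  Yield 2: v = 1 * 2 = 2, yield 2
  Yield 3: v = 2 * 2 = 4, yield 4
Step 2: First next() gets 1, second next() gets the second value, third next() yields 4.
Therefore result = 4.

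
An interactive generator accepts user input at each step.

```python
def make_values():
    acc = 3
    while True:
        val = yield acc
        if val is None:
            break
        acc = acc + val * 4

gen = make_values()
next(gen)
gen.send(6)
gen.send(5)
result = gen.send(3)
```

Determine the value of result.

Step 1: next() -> yield acc=3.
Step 2: send(6) -> val=6, acc = 3 + 6*4 = 27, yield 27.
Step 3: send(5) -> val=5, acc = 27 + 5*4 = 47, yield 47.
Step 4: send(3) -> val=3, acc = 47 + 3*4 = 59, yield 59.
Therefore result = 59.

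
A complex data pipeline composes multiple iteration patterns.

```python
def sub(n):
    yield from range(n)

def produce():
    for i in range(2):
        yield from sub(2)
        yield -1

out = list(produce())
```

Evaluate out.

Step 1: For each i in range(2):
  i=0: yield from sub(2) -> [0, 1], then yield -1
  i=1: yield from sub(2) -> [0, 1], then yield -1
Therefore out = [0, 1, -1, 0, 1, -1].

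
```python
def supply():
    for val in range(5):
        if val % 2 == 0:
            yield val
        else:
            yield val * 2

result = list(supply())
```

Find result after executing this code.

Step 1: For each val in range(5), yield val if even, else val*2:
  val=0 (even): yield 0
  val=1 (odd): yield 1*2 = 2
  val=2 (even): yield 2
  val=3 (odd): yield 3*2 = 6
  val=4 (even): yield 4
Therefore result = [0, 2, 2, 6, 4].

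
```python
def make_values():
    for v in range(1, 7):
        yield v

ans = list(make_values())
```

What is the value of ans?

Step 1: The generator yields each value from range(1, 7).
Step 2: list() consumes all yields: [1, 2, 3, 4, 5, 6].
Therefore ans = [1, 2, 3, 4, 5, 6].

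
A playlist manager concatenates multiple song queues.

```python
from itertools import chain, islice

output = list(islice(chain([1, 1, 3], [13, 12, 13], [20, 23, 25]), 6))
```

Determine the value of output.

Step 1: chain([1, 1, 3], [13, 12, 13], [20, 23, 25]) = [1, 1, 3, 13, 12, 13, 20, 23, 25].
Step 2: islice takes first 6 elements: [1, 1, 3, 13, 12, 13].
Therefore output = [1, 1, 3, 13, 12, 13].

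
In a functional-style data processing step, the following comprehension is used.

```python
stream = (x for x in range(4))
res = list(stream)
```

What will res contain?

Step 1: Generator expression iterates range(4): [0, 1, 2, 3].
Step 2: list() collects all values.
Therefore res = [0, 1, 2, 3].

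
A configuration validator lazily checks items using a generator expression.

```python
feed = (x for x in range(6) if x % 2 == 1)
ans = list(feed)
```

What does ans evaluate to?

Step 1: Filter range(6) keeping only odd values:
  x=0: even, excluded
  x=1: odd, included
  x=2: even, excluded
  x=3: odd, included
  x=4: even, excluded
  x=5: odd, included
Therefore ans = [1, 3, 5].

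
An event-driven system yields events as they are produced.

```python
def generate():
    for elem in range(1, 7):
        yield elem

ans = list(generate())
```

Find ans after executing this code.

Step 1: The generator yields each value from range(1, 7).
Step 2: list() consumes all yields: [1, 2, 3, 4, 5, 6].
Therefore ans = [1, 2, 3, 4, 5, 6].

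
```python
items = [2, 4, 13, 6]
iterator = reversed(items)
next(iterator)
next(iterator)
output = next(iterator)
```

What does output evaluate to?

Step 1: reversed([2, 4, 13, 6]) gives iterator: [6, 13, 4, 2].
Step 2: First next() = 6, second next() = 13.
Step 3: Third next() = 4.
Therefore output = 4.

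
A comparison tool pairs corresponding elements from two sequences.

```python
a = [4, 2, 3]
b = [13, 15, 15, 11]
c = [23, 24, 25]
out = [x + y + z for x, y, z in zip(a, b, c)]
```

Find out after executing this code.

Step 1: zip three lists (truncates to shortest, len=3):
  4 + 13 + 23 = 40
  2 + 15 + 24 = 41
  3 + 15 + 25 = 43
Therefore out = [40, 41, 43].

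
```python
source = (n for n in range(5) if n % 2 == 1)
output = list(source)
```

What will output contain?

Step 1: Filter range(5) keeping only odd values:
  n=0: even, excluded
  n=1: odd, included
  n=2: even, excluded
  n=3: odd, included
  n=4: even, excluded
Therefore output = [1, 3].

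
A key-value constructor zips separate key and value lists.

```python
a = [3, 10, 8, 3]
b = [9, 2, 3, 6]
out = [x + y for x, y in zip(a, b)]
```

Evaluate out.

Step 1: Add corresponding elements:
  3 + 9 = 12
  10 + 2 = 12
  8 + 3 = 11
  3 + 6 = 9
Therefore out = [12, 12, 11, 9].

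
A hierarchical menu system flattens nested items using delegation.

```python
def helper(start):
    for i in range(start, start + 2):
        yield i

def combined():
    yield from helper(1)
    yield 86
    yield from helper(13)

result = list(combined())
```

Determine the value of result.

Step 1: combined() delegates to helper(1):
  yield 1
  yield 2
Step 2: yield 86
Step 3: Delegates to helper(13):
  yield 13
  yield 14
Therefore result = [1, 2, 86, 13, 14].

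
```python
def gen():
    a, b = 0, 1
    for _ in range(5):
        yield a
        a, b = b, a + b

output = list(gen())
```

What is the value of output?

Step 1: Fibonacci-like sequence starting with a=0, b=1:
  Iteration 1: yield a=0, then a,b = 1,1
  Iteration 2: yield a=1, then a,b = 1,2
  Iteration 3: yield a=1, then a,b = 2,3
  Iteration 4: yield a=2, then a,b = 3,5
  Iteration 5: yield a=3, then a,b = 5,8
Therefore output = [0, 1, 1, 2, 3].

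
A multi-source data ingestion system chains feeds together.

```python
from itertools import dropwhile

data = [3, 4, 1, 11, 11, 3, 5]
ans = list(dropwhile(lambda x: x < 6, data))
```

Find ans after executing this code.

Step 1: dropwhile drops elements while < 6:
  3 < 6: dropped
  4 < 6: dropped
  1 < 6: dropped
  11: kept (dropping stopped)
Step 2: Remaining elements kept regardless of condition.
Therefore ans = [11, 11, 3, 5].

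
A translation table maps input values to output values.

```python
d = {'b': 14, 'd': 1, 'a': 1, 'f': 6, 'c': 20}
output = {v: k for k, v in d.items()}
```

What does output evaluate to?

Step 1: Invert dict (swap keys and values):
  'b': 14 -> 14: 'b'
  'd': 1 -> 1: 'd'
  'a': 1 -> 1: 'a'
  'f': 6 -> 6: 'f'
  'c': 20 -> 20: 'c'
Therefore output = {14: 'b', 1: 'a', 6: 'f', 20: 'c'}.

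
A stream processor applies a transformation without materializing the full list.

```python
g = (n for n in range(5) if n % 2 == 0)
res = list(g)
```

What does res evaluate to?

Step 1: Filter range(5) keeping only even values:
  n=0: even, included
  n=1: odd, excluded
  n=2: even, included
  n=3: odd, excluded
  n=4: even, included
Therefore res = [0, 2, 4].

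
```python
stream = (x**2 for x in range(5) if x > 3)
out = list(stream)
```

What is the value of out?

Step 1: For range(5), keep x > 3, then square:
  x=0: 0 <= 3, excluded
  x=1: 1 <= 3, excluded
  x=2: 2 <= 3, excluded
  x=3: 3 <= 3, excluded
  x=4: 4 > 3, yield 4**2 = 16
Therefore out = [16].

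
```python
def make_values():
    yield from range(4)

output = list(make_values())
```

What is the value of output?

Step 1: yield from delegates to the iterable, yielding each element.
Step 2: Collected values: [0, 1, 2, 3].
Therefore output = [0, 1, 2, 3].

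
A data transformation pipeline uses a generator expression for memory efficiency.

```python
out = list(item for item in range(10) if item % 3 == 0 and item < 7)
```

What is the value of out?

Step 1: Filter range(10) where item % 3 == 0 and item < 7:
  item=0: both conditions met, included
  item=1: excluded (1 % 3 != 0)
  item=2: excluded (2 % 3 != 0)
  item=3: both conditions met, included
  item=4: excluded (4 % 3 != 0)
  item=5: excluded (5 % 3 != 0)
  item=6: both conditions met, included
  item=7: excluded (7 % 3 != 0, 7 >= 7)
  item=8: excluded (8 % 3 != 0, 8 >= 7)
  item=9: excluded (9 >= 7)
Therefore out = [0, 3, 6].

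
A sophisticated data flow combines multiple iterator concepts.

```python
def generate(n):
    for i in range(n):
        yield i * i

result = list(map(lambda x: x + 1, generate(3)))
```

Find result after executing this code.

Step 1: generate(3) yields squares: [0, 1, 4].
Step 2: map adds 1 to each: [1, 2, 5].
Therefore result = [1, 2, 5].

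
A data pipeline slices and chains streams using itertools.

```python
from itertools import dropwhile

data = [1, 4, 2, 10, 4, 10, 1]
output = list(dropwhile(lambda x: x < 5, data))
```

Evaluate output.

Step 1: dropwhile drops elements while < 5:
  1 < 5: dropped
  4 < 5: dropped
  2 < 5: dropped
  10: kept (dropping stopped)
Step 2: Remaining elements kept regardless of condition.
Therefore output = [10, 4, 10, 1].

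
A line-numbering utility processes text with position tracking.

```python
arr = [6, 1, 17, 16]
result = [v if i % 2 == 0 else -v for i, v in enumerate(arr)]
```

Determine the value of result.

Step 1: For each (i, v), keep v if i is even, negate if odd:
  i=0 (even): keep 6
  i=1 (odd): negate to -1
  i=2 (even): keep 17
  i=3 (odd): negate to -16
Therefore result = [6, -1, 17, -16].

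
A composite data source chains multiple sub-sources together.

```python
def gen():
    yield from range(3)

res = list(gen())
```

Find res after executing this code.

Step 1: yield from delegates to the iterable, yielding each element.
Step 2: Collected values: [0, 1, 2].
Therefore res = [0, 1, 2].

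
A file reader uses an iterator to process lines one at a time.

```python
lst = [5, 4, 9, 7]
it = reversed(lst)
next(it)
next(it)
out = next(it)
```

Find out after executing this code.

Step 1: reversed([5, 4, 9, 7]) gives iterator: [7, 9, 4, 5].
Step 2: First next() = 7, second next() = 9.
Step 3: Third next() = 4.
Therefore out = 4.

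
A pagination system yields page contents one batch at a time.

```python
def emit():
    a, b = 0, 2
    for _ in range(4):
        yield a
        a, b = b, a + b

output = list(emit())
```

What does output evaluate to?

Step 1: Fibonacci-like sequence starting with a=0, b=2:
  Iteration 1: yield a=0, then a,b = 2,2
  Iteration 2: yield a=2, then a,b = 2,4
  Iteration 3: yield a=2, then a,b = 4,6
  Iteration 4: yield a=4, then a,b = 6,10
Therefore output = [0, 2, 2, 4].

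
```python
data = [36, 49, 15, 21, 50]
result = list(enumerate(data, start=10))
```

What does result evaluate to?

Step 1: enumerate with start=10:
  (10, 36)
  (11, 49)
  (12, 15)
  (13, 21)
  (14, 50)
Therefore result = [(10, 36), (11, 49), (12, 15), (13, 21), (14, 50)].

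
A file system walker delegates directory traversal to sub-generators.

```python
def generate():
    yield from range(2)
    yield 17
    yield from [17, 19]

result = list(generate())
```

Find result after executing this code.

Step 1: Trace yields in order:
  yield 0
  yield 1
  yield 17
  yield 17
  yield 19
Therefore result = [0, 1, 17, 17, 19].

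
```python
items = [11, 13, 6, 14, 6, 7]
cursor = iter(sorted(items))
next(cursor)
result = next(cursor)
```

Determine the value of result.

Step 1: sorted([11, 13, 6, 14, 6, 7]) = [6, 6, 7, 11, 13, 14].
Step 2: Create iterator and skip 1 elements.
Step 3: next() returns 6.
Therefore result = 6.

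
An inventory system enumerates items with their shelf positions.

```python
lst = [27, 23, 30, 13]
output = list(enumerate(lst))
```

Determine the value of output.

Step 1: enumerate pairs each element with its index:
  (0, 27)
  (1, 23)
  (2, 30)
  (3, 13)
Therefore output = [(0, 27), (1, 23), (2, 30), (3, 13)].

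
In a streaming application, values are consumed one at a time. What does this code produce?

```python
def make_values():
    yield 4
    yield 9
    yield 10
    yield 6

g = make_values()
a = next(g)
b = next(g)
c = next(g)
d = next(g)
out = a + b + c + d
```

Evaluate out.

Step 1: Create generator and consume all values:
  a = next(g) = 4
  b = next(g) = 9
  c = next(g) = 10
  d = next(g) = 6
Step 2: out = 4 + 9 + 10 + 6 = 29.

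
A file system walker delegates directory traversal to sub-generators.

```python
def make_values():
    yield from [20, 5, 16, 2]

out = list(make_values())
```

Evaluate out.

Step 1: yield from delegates to the iterable, yielding each element.
Step 2: Collected values: [20, 5, 16, 2].
Therefore out = [20, 5, 16, 2].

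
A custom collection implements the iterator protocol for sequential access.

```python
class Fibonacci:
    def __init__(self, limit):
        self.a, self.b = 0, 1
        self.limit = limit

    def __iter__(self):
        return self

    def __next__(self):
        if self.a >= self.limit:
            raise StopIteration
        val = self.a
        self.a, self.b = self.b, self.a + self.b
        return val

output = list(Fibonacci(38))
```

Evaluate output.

Step 1: Fibonacci-like sequence (a=0, b=1) until >= 38:
  Yield 0, then a,b = 1,1
  Yield 1, then a,b = 1,2
  Yield 1, then a,b = 2,3
  Yield 2, then a,b = 3,5
  Yield 3, then a,b = 5,8
  Yield 5, then a,b = 8,13
  Yield 8, then a,b = 13,21
  Yield 13, then a,b = 21,34
  Yield 21, then a,b = 34,55
  Yield 34, then a,b = 55,89
Step 2: 55 >= 38, stop.
Therefore output = [0, 1, 1, 2, 3, 5, 8, 13, 21, 34].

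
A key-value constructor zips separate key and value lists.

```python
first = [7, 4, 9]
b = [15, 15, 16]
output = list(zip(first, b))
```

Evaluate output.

Step 1: zip pairs elements at same index:
  Index 0: (7, 15)
  Index 1: (4, 15)
  Index 2: (9, 16)
Therefore output = [(7, 15), (4, 15), (9, 16)].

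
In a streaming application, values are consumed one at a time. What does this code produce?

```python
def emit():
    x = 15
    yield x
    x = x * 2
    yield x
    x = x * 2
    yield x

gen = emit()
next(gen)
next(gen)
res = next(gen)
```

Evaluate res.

Step 1: Trace through generator execution:
  Yield 1: x starts at 15, yield 15
  Yield 2: x = 15 * 2 = 30, yield 30
  Yield 3: x = 30 * 2 = 60, yield 60
Step 2: First next() gets 15, second next() gets the second value, third next() yields 60.
Therefore res = 60.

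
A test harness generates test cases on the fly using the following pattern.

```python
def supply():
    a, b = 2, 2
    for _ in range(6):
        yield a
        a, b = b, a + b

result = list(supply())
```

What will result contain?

Step 1: Fibonacci-like sequence starting with a=2, b=2:
  Iteration 1: yield a=2, then a,b = 2,4
  Iteration 2: yield a=2, then a,b = 4,6
  Iteration 3: yield a=4, then a,b = 6,10
  Iteration 4: yield a=6, then a,b = 10,16
  Iteration 5: yield a=10, then a,b = 16,26
  Iteration 6: yield a=16, then a,b = 26,42
Therefore result = [2, 2, 4, 6, 10, 16].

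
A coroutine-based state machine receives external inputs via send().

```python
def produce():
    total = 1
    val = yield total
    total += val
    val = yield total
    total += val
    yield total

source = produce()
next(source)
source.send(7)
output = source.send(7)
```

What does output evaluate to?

Step 1: next() -> yield total=1.
Step 2: send(7) -> val=7, total = 1+7 = 8, yield 8.
Step 3: send(7) -> val=7, total = 8+7 = 15, yield 15.
Therefore output = 15.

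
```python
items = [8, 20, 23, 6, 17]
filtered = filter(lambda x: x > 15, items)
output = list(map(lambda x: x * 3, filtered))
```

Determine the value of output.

Step 1: Filter items for elements > 15:
  8: removed
  20: kept
  23: kept
  6: removed
  17: kept
Step 2: Map x * 3 on filtered [20, 23, 17]:
  20 -> 60
  23 -> 69
  17 -> 51
Therefore output = [60, 69, 51].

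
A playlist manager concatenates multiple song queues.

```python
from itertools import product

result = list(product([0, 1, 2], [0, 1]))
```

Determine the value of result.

Step 1: product([0, 1, 2], [0, 1]) gives all pairs:
  (0, 0)
  (0, 1)
  (1, 0)
  (1, 1)
  (2, 0)
  (2, 1)
Therefore result = [(0, 0), (0, 1), (1, 0), (1, 1), (2, 0), (2, 1)].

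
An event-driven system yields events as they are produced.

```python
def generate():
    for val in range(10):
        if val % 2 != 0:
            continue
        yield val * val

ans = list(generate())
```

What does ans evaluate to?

Step 1: Only yield val**2 when val is divisible by 2:
  val=0: 0 % 2 == 0, yield 0**2 = 0
  val=2: 2 % 2 == 0, yield 2**2 = 4
  val=4: 4 % 2 == 0, yield 4**2 = 16
  val=6: 6 % 2 == 0, yield 6**2 = 36
  val=8: 8 % 2 == 0, yield 8**2 = 64
Therefore ans = [0, 4, 16, 36, 64].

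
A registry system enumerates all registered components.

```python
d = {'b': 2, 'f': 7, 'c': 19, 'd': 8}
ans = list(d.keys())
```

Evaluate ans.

Step 1: d.keys() returns the dictionary keys in insertion order.
Therefore ans = ['b', 'f', 'c', 'd'].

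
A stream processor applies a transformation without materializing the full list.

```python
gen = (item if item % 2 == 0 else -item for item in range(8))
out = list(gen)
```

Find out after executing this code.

Step 1: For each item in range(8), yield item if even, else -item:
  item=0: even, yield 0
  item=1: odd, yield -1
  item=2: even, yield 2
  item=3: odd, yield -3
  item=4: even, yield 4
  item=5: odd, yield -5
  item=6: even, yield 6
  item=7: odd, yield -7
Therefore out = [0, -1, 2, -3, 4, -5, 6, -7].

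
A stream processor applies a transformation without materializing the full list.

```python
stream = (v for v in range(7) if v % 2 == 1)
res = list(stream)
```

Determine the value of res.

Step 1: Filter range(7) keeping only odd values:
  v=0: even, excluded
  v=1: odd, included
  v=2: even, excluded
  v=3: odd, included
  v=4: even, excluded
  v=5: odd, included
  v=6: even, excluded
Therefore res = [1, 3, 5].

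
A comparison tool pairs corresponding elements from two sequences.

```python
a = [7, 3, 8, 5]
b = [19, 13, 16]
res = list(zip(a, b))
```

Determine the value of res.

Step 1: zip stops at shortest (len(a)=4, len(b)=3):
  Index 0: (7, 19)
  Index 1: (3, 13)
  Index 2: (8, 16)
Step 2: Last element of a (5) has no pair, dropped.
Therefore res = [(7, 19), (3, 13), (8, 16)].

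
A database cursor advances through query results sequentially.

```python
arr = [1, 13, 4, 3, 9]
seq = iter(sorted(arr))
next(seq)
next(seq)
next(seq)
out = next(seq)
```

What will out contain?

Step 1: sorted([1, 13, 4, 3, 9]) = [1, 3, 4, 9, 13].
Step 2: Create iterator and skip 3 elements.
Step 3: next() returns 9.
Therefore out = 9.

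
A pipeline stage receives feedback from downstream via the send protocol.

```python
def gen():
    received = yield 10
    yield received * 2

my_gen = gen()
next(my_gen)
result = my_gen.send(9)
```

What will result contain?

Step 1: next(my_gen) advances to first yield, producing 10.
Step 2: send(9) resumes, received = 9.
Step 3: yield received * 2 = 9 * 2 = 18.
Therefore result = 18.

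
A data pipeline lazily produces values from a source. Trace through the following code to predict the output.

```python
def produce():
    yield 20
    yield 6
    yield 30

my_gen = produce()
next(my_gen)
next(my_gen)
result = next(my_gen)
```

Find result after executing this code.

Step 1: produce() creates a generator.
Step 2: next(my_gen) yields 20 (consumed and discarded).
Step 3: next(my_gen) yields 6 (consumed and discarded).
Step 4: next(my_gen) yields 30, assigned to result.
Therefore result = 30.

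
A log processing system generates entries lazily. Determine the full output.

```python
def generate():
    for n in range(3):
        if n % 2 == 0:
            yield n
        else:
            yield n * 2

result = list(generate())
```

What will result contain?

Step 1: For each n in range(3), yield n if even, else n*2:
  n=0 (even): yield 0
  n=1 (odd): yield 1*2 = 2
  n=2 (even): yield 2
Therefore result = [0, 2, 2].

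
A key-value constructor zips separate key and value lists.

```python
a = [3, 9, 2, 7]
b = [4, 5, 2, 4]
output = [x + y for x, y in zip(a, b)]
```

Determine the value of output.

Step 1: Add corresponding elements:
  3 + 4 = 7
  9 + 5 = 14
  2 + 2 = 4
  7 + 4 = 11
Therefore output = [7, 14, 4, 11].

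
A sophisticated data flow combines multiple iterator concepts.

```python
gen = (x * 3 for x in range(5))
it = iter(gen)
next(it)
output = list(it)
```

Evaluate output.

Step 1: Generator produces [0, 3, 6, 9, 12].
Step 2: next(it) consumes first element (0).
Step 3: list(it) collects remaining: [3, 6, 9, 12].
Therefore output = [3, 6, 9, 12].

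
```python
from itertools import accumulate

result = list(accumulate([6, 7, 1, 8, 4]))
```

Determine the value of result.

Step 1: accumulate computes running sums:
  + 6 = 6
  + 7 = 13
  + 1 = 14
  + 8 = 22
  + 4 = 26
Therefore result = [6, 13, 14, 22, 26].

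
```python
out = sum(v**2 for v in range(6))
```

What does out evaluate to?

Step 1: Compute v**2 for each v in range(6):
  v=0: 0**2 = 0
  v=1: 1**2 = 1
  v=2: 2**2 = 4
  v=3: 3**2 = 9
  v=4: 4**2 = 16
  v=5: 5**2 = 25
Step 2: sum = 0 + 1 + 4 + 9 + 16 + 25 = 55.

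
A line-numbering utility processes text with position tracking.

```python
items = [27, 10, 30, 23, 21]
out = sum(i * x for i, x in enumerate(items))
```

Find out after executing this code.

Step 1: Compute i * x for each (i, x) in enumerate([27, 10, 30, 23, 21]):
  i=0, x=27: 0*27 = 0
  i=1, x=10: 1*10 = 10
  i=2, x=30: 2*30 = 60
  i=3, x=23: 3*23 = 69
  i=4, x=21: 4*21 = 84
Step 2: sum = 0 + 10 + 60 + 69 + 84 = 223.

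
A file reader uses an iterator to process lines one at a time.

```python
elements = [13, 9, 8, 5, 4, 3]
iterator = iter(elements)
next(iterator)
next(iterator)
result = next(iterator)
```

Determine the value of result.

Step 1: Create iterator over [13, 9, 8, 5, 4, 3].
Step 2: next() consumes 13.
Step 3: next() consumes 9.
Step 4: next() returns 8.
Therefore result = 8.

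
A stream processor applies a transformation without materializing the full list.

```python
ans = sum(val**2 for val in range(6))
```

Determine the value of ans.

Step 1: Compute val**2 for each val in range(6):
  val=0: 0**2 = 0
  val=1: 1**2 = 1
  val=2: 2**2 = 4
  val=3: 3**2 = 9
  val=4: 4**2 = 16
  val=5: 5**2 = 25
Step 2: sum = 0 + 1 + 4 + 9 + 16 + 25 = 55.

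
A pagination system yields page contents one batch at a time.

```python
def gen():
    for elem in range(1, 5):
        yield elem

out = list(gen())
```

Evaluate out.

Step 1: The generator yields each value from range(1, 5).
Step 2: list() consumes all yields: [1, 2, 3, 4].
Therefore out = [1, 2, 3, 4].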